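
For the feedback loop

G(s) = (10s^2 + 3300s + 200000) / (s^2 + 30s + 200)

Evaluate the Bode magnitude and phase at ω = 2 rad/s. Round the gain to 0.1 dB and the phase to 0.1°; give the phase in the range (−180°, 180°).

59.8 dB, -15.1°

Substitute s = j2:
Numerator: 10(j2)^2 + 3300(j2) + 200000 = 199960 + j6600
Denominator: (j2)^2 + 30(j2) + 200 = 196 + j60
|N| = √(199960² + 6600²) ≈ 2.0007e+05, ∠N ≈ 1.89°
|D| = √(196² + 60²) ≈ 204.98, ∠D ≈ 17.02°
|G| = 2.0007e+05 / 204.98 ≈ 976.05
Gain = 20 log₁₀(976.05) ≈ 59.79 dB
∠G = 1.89° − 17.02° = -15.13°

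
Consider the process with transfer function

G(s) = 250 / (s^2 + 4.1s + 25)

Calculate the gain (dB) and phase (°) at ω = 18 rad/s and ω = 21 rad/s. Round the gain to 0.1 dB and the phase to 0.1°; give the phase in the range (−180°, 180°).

At s = jω = j18:
quadratic: (j18)² + 4.1·j18 + 25 = -299 + j73.8 → |·| ≈ 307.97, ∠ ≈ 166.14°
|G| = 250 / 307.97 ≈ 0.81177
Gain = 20 log₁₀(0.81177) ≈ -1.81 dB
∠G = 0.00° − 166.14° = -166.14°

At s = jω = j21:
quadratic: (j21)² + 4.1·j21 + 25 = -416 + j86.1 → |·| ≈ 424.82, ∠ ≈ 168.31°
|G| = 250 / 424.82 ≈ 0.58848
Gain = 20 log₁₀(0.58848) ≈ -4.61 dB
∠G = 0.00° − 168.31° = -168.31°

ω = 18: -1.8 dB, -166.1°; ω = 21: -4.6 dB, -168.3°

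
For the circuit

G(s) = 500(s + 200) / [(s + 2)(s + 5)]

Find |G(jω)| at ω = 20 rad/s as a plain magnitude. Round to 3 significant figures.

At s = jω = j20:
zero (s+200): 200 + j20 → |·| = √(200²+20²) = √40400 ≈ 201, ∠ = arctan(20/200) ≈ 5.71°
pole (s+2): 2 + j20 → |·| = √(2²+20²) = √404 ≈ 20.1, ∠ = arctan(20/2) ≈ 84.29°
pole (s+5): 5 + j20 → |·| = √(5²+20²) = √425 ≈ 20.616, ∠ = arctan(20/5) ≈ 75.96°
|G| = 500 · 201 / 414.38 ≈ 242.53

243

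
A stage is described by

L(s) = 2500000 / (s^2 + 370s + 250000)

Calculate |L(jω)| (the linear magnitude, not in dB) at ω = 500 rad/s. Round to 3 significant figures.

13.5

At s = jω = j500:
quadratic: (j500)² + 370·j500 + 250000 = 0 + j185000 → |·| ≈ 1.85e+05, ∠ ≈ 90.00°
|L| = 2500000 / 1.85e+05 ≈ 13.514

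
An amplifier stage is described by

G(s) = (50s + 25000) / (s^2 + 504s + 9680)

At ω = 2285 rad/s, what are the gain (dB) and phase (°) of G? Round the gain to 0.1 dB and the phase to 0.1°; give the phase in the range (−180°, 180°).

-33.2 dB, -89.9°

Substitute s = j2285:
Numerator: 50(j2285) + 25000 = 25000 + j114250
Denominator: (j2285)^2 + 504(j2285) + 9680 = -5211545 + j1151640
|N| = √(25000² + 114250²) ≈ 1.1695e+05, ∠N ≈ 77.66°
|D| = √(5211545² + 1151640²) ≈ 5.3373e+06, ∠D ≈ 167.54°
|G| = 1.1695e+05 / 5.3373e+06 ≈ 0.021912
Gain = 20 log₁₀(0.021912) ≈ -33.19 dB
∠G = 77.66° − 167.54° = -89.88°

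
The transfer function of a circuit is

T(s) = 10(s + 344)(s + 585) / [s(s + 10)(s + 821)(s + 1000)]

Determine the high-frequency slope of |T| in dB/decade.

Each pole contributes −20 dB/decade at high frequency; each zero contributes +20 dB/decade.
Net: 2 zero(s) − 4 pole(s) → -40 dB/decade.

-40 dB/decade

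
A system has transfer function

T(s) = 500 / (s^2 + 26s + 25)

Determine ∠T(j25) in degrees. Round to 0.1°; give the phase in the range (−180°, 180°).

-132.7°

Substitute s = j25:
Numerator: 500 = 500 + j0
Denominator: (j25)^2 + 26(j25) + 25 = -600 + j650
|N| = √(500² + 0²) ≈ 500, ∠N ≈ 0.00°
|D| = √(600² + 650²) ≈ 884.59, ∠D ≈ 132.71°
∠T = 0.00° − 132.71° = -132.71°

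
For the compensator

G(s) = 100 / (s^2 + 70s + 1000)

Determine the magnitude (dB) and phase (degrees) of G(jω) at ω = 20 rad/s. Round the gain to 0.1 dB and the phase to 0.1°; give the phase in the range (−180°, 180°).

Substitute s = j20:
Numerator: 100 = 100 + j0
Denominator: (j20)^2 + 70(j20) + 1000 = 600 + j1400
|N| = √(100² + 0²) ≈ 100, ∠N ≈ 0.00°
|D| = √(600² + 1400²) ≈ 1523.2, ∠D ≈ 66.80°
|G| = 100 / 1523.2 ≈ 0.065651
Gain = 20 log₁₀(0.065651) ≈ -23.66 dB
∠G = 0.00° − 66.80° = -66.80°

-23.7 dB, -66.8°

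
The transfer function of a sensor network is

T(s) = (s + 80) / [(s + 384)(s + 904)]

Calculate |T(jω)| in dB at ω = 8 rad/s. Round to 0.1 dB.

At s = jω = j8:
zero (s+80): 80 + j8 → |·| = √(80²+8²) = √6464 ≈ 80.399, ∠ = arctan(8/80) ≈ 5.71°
pole (s+384): 384 + j8 → |·| = √(384²+8²) = √147520 ≈ 384.08, ∠ = arctan(8/384) ≈ 1.19°
pole (s+904): 904 + j8 → |·| = √(904²+8²) = √817280 ≈ 904.04, ∠ = arctan(8/904) ≈ 0.51°
|T| = 1 · 80.399 / 3.4722e+05 ≈ 0.00023155
Gain = 20 log₁₀(0.00023155) ≈ -72.71 dB

-72.7 dB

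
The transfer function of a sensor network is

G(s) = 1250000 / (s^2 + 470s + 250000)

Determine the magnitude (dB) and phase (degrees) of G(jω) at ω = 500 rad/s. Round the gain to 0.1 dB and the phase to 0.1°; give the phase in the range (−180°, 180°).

At s = jω = j500:
quadratic: (j500)² + 470·j500 + 250000 = 0 + j235000 → |·| ≈ 2.35e+05, ∠ ≈ 90.00°
|G| = 1250000 / 2.35e+05 ≈ 5.3191
Gain = 20 log₁₀(5.3191) ≈ 14.52 dB
∠G = 0.00° − 90.00° = -90.00°

14.5 dB, -90.0°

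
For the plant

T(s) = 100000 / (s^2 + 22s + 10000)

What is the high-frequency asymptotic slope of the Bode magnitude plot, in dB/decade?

-40 dB/decade

Each pole contributes −20 dB/decade at high frequency; each zero contributes +20 dB/decade.
Net: 0 zero(s) − 2 pole(s) → -40 dB/decade.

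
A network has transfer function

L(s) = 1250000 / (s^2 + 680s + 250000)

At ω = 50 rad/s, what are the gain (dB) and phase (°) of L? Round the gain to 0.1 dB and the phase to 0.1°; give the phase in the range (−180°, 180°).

14.0 dB, -7.8°

At s = jω = j50:
quadratic: (j50)² + 680·j50 + 250000 = 247500 + j34000 → |·| ≈ 2.4982e+05, ∠ ≈ 7.82°
|L| = 1250000 / 2.4982e+05 ≈ 5.0036
Gain = 20 log₁₀(5.0036) ≈ 13.99 dB
∠L = 0.00° − 7.82° = -7.82°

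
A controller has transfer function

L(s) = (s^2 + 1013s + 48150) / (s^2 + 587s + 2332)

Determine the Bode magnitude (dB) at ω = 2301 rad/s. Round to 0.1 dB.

0.4 dB

Substitute s = j2301:
Numerator: (j2301)^2 + 1013(j2301) + 48150 = -5246451 + j2330913
Denominator: (j2301)^2 + 587(j2301) + 2332 = -5292269 + j1350687
|N| = √(5246451² + 2330913²) ≈ 5.7409e+06, ∠N ≈ 156.05°
|D| = √(5292269² + 1350687²) ≈ 5.4619e+06, ∠D ≈ 165.68°
|L| = 5.7409e+06 / 5.4619e+06 ≈ 1.0511
Gain = 20 log₁₀(1.0511) ≈ 0.43 dB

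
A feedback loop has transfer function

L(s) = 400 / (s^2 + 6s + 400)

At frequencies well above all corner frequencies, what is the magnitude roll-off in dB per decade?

Each pole contributes −20 dB/decade at high frequency; each zero contributes +20 dB/decade.
Net: 0 zero(s) − 2 pole(s) → -40 dB/decade.

-40 dB/decade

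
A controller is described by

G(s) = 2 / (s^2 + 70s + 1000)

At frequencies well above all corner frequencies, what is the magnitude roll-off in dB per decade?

-40 dB/decade

Each pole contributes −20 dB/decade at high frequency; each zero contributes +20 dB/decade.
Net: 0 zero(s) − 2 pole(s) → -40 dB/decade.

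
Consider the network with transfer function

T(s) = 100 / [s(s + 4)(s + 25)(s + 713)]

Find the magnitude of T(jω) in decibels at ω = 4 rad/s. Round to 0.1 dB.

-72.2 dB

At s = jω = j4:
pole (s+4): 4 + j4 → |·| = √(4²+4²) = √32 ≈ 5.6569, ∠ = arctan(4/4) ≈ 45.00°
pole (s+25): 25 + j4 → |·| = √(25²+4²) = √641 ≈ 25.318, ∠ = arctan(4/25) ≈ 9.09°
pole (s+713): 713 + j4 → |·| = √(713²+4²) = √508385 ≈ 713.01, ∠ = arctan(4/713) ≈ 0.32°
pole at origin: |s| = 4, ∠ = 90.00° (in denominator)
|T| = 100 / 4.0847e+05 ≈ 0.00024482
Gain = 20 log₁₀(0.00024482) ≈ -72.22 dB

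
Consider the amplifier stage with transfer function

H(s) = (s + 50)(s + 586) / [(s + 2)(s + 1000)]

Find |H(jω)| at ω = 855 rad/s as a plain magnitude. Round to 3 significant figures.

At s = jω = j855:
zero (s+50): 50 + j855 → |·| = √(50²+855²) = √733525 ≈ 856.46, ∠ = arctan(855/50) ≈ 86.65°
zero (s+586): 586 + j855 → |·| = √(586²+855²) = √1074421 ≈ 1036.5, ∠ = arctan(855/586) ≈ 55.57°
pole (s+2): 2 + j855 → |·| = √(2²+855²) = √731029 ≈ 855, ∠ = arctan(855/2) ≈ 89.87°
pole (s+1000): 1000 + j855 → |·| = √(1000²+855²) = √1731025 ≈ 1315.7, ∠ = arctan(855/1000) ≈ 40.53°
|H| = 1 · 8.8772e+05 / 1.1249e+06 ≈ 0.78915

0.789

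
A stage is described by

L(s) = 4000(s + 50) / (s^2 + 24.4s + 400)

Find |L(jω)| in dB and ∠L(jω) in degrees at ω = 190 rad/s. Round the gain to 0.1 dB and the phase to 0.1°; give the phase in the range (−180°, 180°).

26.8 dB, -97.3°

At s = jω = j190:
zero (s+50): 50 + j190 → |·| = √(50²+190²) = √38600 ≈ 196.47, ∠ = arctan(190/50) ≈ 75.26°
quadratic: (j190)² + 24.4·j190 + 400 = -35700 + j4636 → |·| ≈ 36000, ∠ ≈ 172.60°
|L| = 4000 · 196.47 / 36000 ≈ 21.83
Gain = 20 log₁₀(21.83) ≈ 26.78 dB
∠L = 75.26° − 172.60° = -97.34°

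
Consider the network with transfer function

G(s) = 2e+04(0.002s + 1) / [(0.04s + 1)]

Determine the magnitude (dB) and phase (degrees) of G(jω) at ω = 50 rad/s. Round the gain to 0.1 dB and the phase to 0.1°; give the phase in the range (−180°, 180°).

At ω = 50 rad/s:
zero (1 + j50·0.002) = 1 + j0.1 → |·| ≈ 1.005, ∠ ≈ 5.71°
pole (1 + j50·0.04) = 1 + j2 → |·| ≈ 2.2361, ∠ ≈ 63.43°
|G| = 2e+04 · 1.005 / (2.2361) ≈ 8988.9
Gain = 20 log₁₀(8988.9) ≈ 79.07 dB
∠G = (5.71°) − (63.43°) = -57.72°

79.1 dB, -57.7°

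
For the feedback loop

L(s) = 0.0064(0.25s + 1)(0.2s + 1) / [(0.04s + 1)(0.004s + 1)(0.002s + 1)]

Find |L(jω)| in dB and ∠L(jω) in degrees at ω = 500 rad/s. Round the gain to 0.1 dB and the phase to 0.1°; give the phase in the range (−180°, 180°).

2.0 dB, -16.6°

At ω = 500 rad/s:
zero (1 + j500·0.25) = 1 + j125 → |·| ≈ 125, ∠ ≈ 89.54°
zero (1 + j500·0.2) = 1 + j100 → |·| ≈ 100, ∠ ≈ 89.43°
pole (1 + j500·0.04) = 1 + j20 → |·| ≈ 20.025, ∠ ≈ 87.14°
pole (1 + j500·0.004) = 1 + j2 → |·| ≈ 2.2361, ∠ ≈ 63.43°
pole (1 + j500·0.002) = 1 + j1 → |·| ≈ 1.4142, ∠ ≈ 45.00°
|L| = 0.0064 · 125 · 100 / (20.025 · 2.2361 · 1.4142) ≈ 1.2633
Gain = 20 log₁₀(1.2633) ≈ 2.03 dB
∠L = (89.54° + 89.43°) − (87.14° + 63.43° + 45.00°) = -16.60°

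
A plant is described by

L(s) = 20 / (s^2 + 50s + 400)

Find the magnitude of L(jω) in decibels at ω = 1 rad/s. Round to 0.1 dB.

-26.1 dB

Substitute s = j1:
Numerator: 20 = 20 + j0
Denominator: (j1)^2 + 50(j1) + 400 = 399 + j50
|N| = √(20² + 0²) ≈ 20, ∠N ≈ 0.00°
|D| = √(399² + 50²) ≈ 402.12, ∠D ≈ 7.14°
|L| = 20 / 402.12 ≈ 0.049736
Gain = 20 log₁₀(0.049736) ≈ -26.07 dB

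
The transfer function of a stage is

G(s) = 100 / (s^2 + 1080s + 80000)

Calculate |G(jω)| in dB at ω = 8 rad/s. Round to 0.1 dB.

Substitute s = j8:
Numerator: 100 = 100 + j0
Denominator: (j8)^2 + 1080(j8) + 80000 = 79936 + j8640
|N| = √(100² + 0²) ≈ 100, ∠N ≈ 0.00°
|D| = √(79936² + 8640²) ≈ 80402, ∠D ≈ 6.17°
|G| = 100 / 80402 ≈ 0.0012438
Gain = 20 log₁₀(0.0012438) ≈ -58.10 dB

-58.1 dB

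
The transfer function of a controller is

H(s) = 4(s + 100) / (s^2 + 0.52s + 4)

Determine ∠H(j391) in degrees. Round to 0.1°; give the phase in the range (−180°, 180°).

-104.3°

At s = jω = j391:
zero (s+100): 100 + j391 → |·| = √(100²+391²) = √162881 ≈ 403.59, ∠ = arctan(391/100) ≈ 75.65°
quadratic: (j391)² + 0.52·j391 + 4 = -152877 + j203.32 → |·| ≈ 1.5288e+05, ∠ ≈ 179.92°
∠H = 75.65° − 179.92° = -104.27°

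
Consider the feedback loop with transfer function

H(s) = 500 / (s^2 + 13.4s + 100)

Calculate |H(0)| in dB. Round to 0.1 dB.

14.0 dB

H(0) = 500 / 100 = 5
20 log₁₀(5) ≈ 13.98 dB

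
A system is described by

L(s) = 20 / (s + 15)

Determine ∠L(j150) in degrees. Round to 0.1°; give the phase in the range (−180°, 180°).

Substitute s = j150:
Numerator: 20 = 20 + j0
Denominator: (j150) + 15 = 15 + j150
|N| = √(20² + 0²) ≈ 20, ∠N ≈ 0.00°
|D| = √(15² + 150²) ≈ 150.75, ∠D ≈ 84.29°
∠L = 0.00° − 84.29° = -84.29°

-84.3°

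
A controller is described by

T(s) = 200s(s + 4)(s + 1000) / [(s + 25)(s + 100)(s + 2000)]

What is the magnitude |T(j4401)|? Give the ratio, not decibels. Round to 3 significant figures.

187

At s = jω = j4401:
zero (s+4): 4 + j4401 → |·| = √(4²+4401²) = √19368817 ≈ 4401, ∠ = arctan(4401/4) ≈ 89.95°
zero (s+1000): 1000 + j4401 → |·| = √(1000²+4401²) = √20368801 ≈ 4513.2, ∠ = arctan(4401/1000) ≈ 77.20°
zero at origin: s = j4401 → |·| = 4401, ∠ = 90.00°
pole (s+25): 25 + j4401 → |·| = √(25²+4401²) = √19369426 ≈ 4401.1, ∠ = arctan(4401/25) ≈ 89.67°
pole (s+100): 100 + j4401 → |·| = √(100²+4401²) = √19378801 ≈ 4402.1, ∠ = arctan(4401/100) ≈ 88.70°
pole (s+2000): 2000 + j4401 → |·| = √(2000²+4401²) = √23368801 ≈ 4834.1, ∠ = arctan(4401/2000) ≈ 65.56°
|T| = 200 · 8.7415e+10 / 9.3656e+10 ≈ 186.67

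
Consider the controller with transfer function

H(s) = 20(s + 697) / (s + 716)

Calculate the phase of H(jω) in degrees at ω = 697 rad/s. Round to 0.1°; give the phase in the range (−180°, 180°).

0.8°

At s = jω = j697:
zero (s+697): 697 + j697 → |·| = √(697²+697²) = √971618 ≈ 985.71, ∠ = arctan(697/697) ≈ 45.00°
pole (s+716): 716 + j697 → |·| = √(716²+697²) = √998465 ≈ 999.23, ∠ = arctan(697/716) ≈ 44.23°
∠H = 45.00° − 44.23° = 0.77°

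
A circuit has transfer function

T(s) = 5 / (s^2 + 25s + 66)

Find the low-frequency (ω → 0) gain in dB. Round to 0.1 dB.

-22.4 dB

T(0) = 5 / 66 ≈ 0.075758
20 log₁₀(0.075758) ≈ -22.41 dB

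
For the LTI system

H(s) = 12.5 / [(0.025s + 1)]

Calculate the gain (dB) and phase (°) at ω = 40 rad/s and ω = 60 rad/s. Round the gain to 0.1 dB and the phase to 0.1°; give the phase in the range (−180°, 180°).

At ω = 40 rad/s:
pole (1 + j40·0.025) = 1 + j1 → |·| ≈ 1.4142, ∠ ≈ 45.00°
|H| = 12.5 · 1 / (1.4142) ≈ 8.8389
Gain = 20 log₁₀(8.8389) ≈ 18.93 dB
∠H = (0°) − (45.00°) = -45.00°

At ω = 60 rad/s:
pole (1 + j60·0.025) = 1 + j1.5 → |·| ≈ 1.8028, ∠ ≈ 56.31°
|H| = 12.5 · 1 / (1.8028) ≈ 6.9337
Gain = 20 log₁₀(6.9337) ≈ 16.82 dB
∠H = (0°) − (56.31°) = -56.31°

ω = 40: 18.9 dB, -45.0°; ω = 60: 16.8 dB, -56.3°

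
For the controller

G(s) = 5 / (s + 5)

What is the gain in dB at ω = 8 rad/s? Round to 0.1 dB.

-5.5 dB

Substitute s = j8:
Numerator: 5 = 5 + j0
Denominator: (j8) + 5 = 5 + j8
|N| = √(5² + 0²) ≈ 5, ∠N ≈ 0.00°
|D| = √(5² + 8²) ≈ 9.434, ∠D ≈ 57.99°
|G| = 5 / 9.434 ≈ 0.53
Gain = 20 log₁₀(0.53) ≈ -5.51 dB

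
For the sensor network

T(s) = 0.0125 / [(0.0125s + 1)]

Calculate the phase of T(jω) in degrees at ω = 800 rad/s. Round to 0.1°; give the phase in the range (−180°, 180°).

-84.3°

At ω = 800 rad/s:
pole (1 + j800·0.0125) = 1 + j10 → |·| ≈ 10.05, ∠ ≈ 84.29°
∠T = (0°) − (84.29°) = -84.29°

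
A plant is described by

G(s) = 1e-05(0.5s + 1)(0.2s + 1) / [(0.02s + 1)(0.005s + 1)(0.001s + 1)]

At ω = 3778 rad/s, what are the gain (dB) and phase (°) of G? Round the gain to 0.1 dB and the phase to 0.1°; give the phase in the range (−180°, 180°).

At ω = 3778 rad/s:
zero (1 + j3778·0.5) = 1 + j1889 → |·| ≈ 1889, ∠ ≈ 89.97°
zero (1 + j3778·0.2) = 1 + j755.6 → |·| ≈ 755.6, ∠ ≈ 89.92°
pole (1 + j3778·0.02) = 1 + j75.56 → |·| ≈ 75.567, ∠ ≈ 89.24°
pole (1 + j3778·0.005) = 1 + j18.89 → |·| ≈ 18.916, ∠ ≈ 86.97°
pole (1 + j3778·0.001) = 1 + j3.778 → |·| ≈ 3.9081, ∠ ≈ 75.17°
|G| = 1e-05 · 1889 · 755.6 / (75.567 · 18.916 · 3.9081) ≈ 0.002555
Gain = 20 log₁₀(0.002555) ≈ -51.85 dB
∠G = (89.97° + 89.92°) − (89.24° + 86.97° + 75.17°) = -71.49°

-51.9 dB, -71.5°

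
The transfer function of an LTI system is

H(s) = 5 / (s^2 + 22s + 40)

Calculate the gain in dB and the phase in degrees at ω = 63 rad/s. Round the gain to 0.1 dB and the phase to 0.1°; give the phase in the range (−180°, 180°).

Substitute s = j63:
Numerator: 5 = 5 + j0
Denominator: (j63)^2 + 22(j63) + 40 = -3929 + j1386
|N| = √(5² + 0²) ≈ 5, ∠N ≈ 0.00°
|D| = √(3929² + 1386²) ≈ 4166.3, ∠D ≈ 160.57°
|H| = 5 / 4166.3 ≈ 0.0012001
Gain = 20 log₁₀(0.0012001) ≈ -58.42 dB
∠H = 0.00° − 160.57° = -160.57°

-58.4 dB, -160.6°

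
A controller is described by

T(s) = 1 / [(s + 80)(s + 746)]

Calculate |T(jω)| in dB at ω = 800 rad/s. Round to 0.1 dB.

At s = jω = j800:
pole (s+80): 80 + j800 → |·| = √(80²+800²) = √646400 ≈ 803.99, ∠ = arctan(800/80) ≈ 84.29°
pole (s+746): 746 + j800 → |·| = √(746²+800²) = √1196516 ≈ 1093.9, ∠ = arctan(800/746) ≈ 47.00°
|T| = 1 / 8.7948e+05 ≈ 1.137e-06
Gain = 20 log₁₀(1.137e-06) ≈ -118.88 dB

-118.9 dB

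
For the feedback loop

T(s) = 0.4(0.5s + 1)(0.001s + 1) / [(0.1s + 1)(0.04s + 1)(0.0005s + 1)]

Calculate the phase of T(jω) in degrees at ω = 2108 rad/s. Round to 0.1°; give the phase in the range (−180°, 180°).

At ω = 2108 rad/s:
zero (1 + j2108·0.5) = 1 + j1054 → |·| ≈ 1054, ∠ ≈ 89.95°
zero (1 + j2108·0.001) = 1 + j2.108 → |·| ≈ 2.3332, ∠ ≈ 64.62°
pole (1 + j2108·0.1) = 1 + j210.8 → |·| ≈ 210.8, ∠ ≈ 89.73°
pole (1 + j2108·0.04) = 1 + j84.32 → |·| ≈ 84.326, ∠ ≈ 89.32°
pole (1 + j2108·0.0005) = 1 + j1.054 → |·| ≈ 1.4529, ∠ ≈ 46.51°
∠T = (89.95° + 64.62°) − (89.73° + 89.32° + 46.51°) = -70.99°

-71.0°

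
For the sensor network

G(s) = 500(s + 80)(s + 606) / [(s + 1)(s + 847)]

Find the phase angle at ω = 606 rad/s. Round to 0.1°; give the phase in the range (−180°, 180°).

2.0°

At s = jω = j606:
zero (s+80): 80 + j606 → |·| = √(80²+606²) = √373636 ≈ 611.26, ∠ = arctan(606/80) ≈ 82.48°
zero (s+606): 606 + j606 → |·| = √(606²+606²) = √734472 ≈ 857.01, ∠ = arctan(606/606) ≈ 45.00°
pole (s+1): 1 + j606 → |·| = √(1²+606²) = √367237 ≈ 606, ∠ = arctan(606/1) ≈ 89.91°
pole (s+847): 847 + j606 → |·| = √(847²+606²) = √1084645 ≈ 1041.5, ∠ = arctan(606/847) ≈ 35.58°
∠G = 127.48° − 125.49° = 1.99°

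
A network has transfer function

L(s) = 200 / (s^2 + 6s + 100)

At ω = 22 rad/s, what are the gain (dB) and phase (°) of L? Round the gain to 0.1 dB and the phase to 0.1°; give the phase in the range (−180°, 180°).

-6.2 dB, -161.0°

At s = jω = j22:
quadratic: (j22)² + 6·j22 + 100 = -384 + j132 → |·| ≈ 406.05, ∠ ≈ 161.03°
|L| = 200 / 406.05 ≈ 0.49255
Gain = 20 log₁₀(0.49255) ≈ -6.15 dB
∠L = 0.00° − 161.03° = -161.03°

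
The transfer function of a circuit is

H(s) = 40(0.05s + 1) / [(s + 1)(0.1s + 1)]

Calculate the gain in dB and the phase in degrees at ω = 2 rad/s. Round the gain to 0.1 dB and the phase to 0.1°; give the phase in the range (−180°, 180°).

24.9 dB, -69.0°

At ω = 2 rad/s:
zero (1 + j2·0.05) = 1 + j0.1 → |·| ≈ 1.005, ∠ ≈ 5.71°
pole (1 + j2·1) = 1 + j2 → |·| ≈ 2.2361, ∠ ≈ 63.43°
pole (1 + j2·0.1) = 1 + j0.2 → |·| ≈ 1.0198, ∠ ≈ 11.31°
|H| = 40 · 1.005 / (2.2361 · 1.0198) ≈ 17.629
Gain = 20 log₁₀(17.629) ≈ 24.92 dB
∠H = (5.71°) − (63.43° + 11.31°) = -69.03°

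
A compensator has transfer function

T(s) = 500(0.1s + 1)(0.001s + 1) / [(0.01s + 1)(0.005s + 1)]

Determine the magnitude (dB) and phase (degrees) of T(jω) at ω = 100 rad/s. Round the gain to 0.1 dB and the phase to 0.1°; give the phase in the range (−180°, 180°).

At ω = 100 rad/s:
zero (1 + j100·0.1) = 1 + j10 → |·| ≈ 10.05, ∠ ≈ 84.29°
zero (1 + j100·0.001) = 1 + j0.1 → |·| ≈ 1.005, ∠ ≈ 5.71°
pole (1 + j100·0.01) = 1 + j1 → |·| ≈ 1.4142, ∠ ≈ 45.00°
pole (1 + j100·0.005) = 1 + j0.5 → |·| ≈ 1.118, ∠ ≈ 26.57°
|T| = 500 · 10.05 · 1.005 / (1.4142 · 1.118) ≈ 3194.1
Gain = 20 log₁₀(3194.1) ≈ 70.09 dB
∠T = (84.29° + 5.71°) − (45.00° + 26.57°) = 18.43°

70.1 dB, 18.4°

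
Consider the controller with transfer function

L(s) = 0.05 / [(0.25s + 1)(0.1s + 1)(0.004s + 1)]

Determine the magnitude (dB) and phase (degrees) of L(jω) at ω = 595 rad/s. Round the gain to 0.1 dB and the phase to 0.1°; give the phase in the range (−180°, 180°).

-113.2 dB, 114.1°

At ω = 595 rad/s:
pole (1 + j595·0.25) = 1 + j148.75 → |·| ≈ 148.75, ∠ ≈ 89.61°
pole (1 + j595·0.1) = 1 + j59.5 → |·| ≈ 59.508, ∠ ≈ 89.04°
pole (1 + j595·0.004) = 1 + j2.38 → |·| ≈ 2.5815, ∠ ≈ 67.21°
|L| = 0.05 · 1 / (148.75 · 59.508 · 2.5815) ≈ 2.1881e-06
Gain = 20 log₁₀(2.1881e-06) ≈ -113.20 dB
∠L = (0°) − (89.61° + 89.04° + 67.21°) = -245.86° ≡ 114.14° (principal value)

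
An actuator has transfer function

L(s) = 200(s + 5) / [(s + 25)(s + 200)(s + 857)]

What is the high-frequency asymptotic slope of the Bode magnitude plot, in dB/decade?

-40 dB/decade

Each pole contributes −20 dB/decade at high frequency; each zero contributes +20 dB/decade.
Net: 1 zero(s) − 3 pole(s) → -40 dB/decade.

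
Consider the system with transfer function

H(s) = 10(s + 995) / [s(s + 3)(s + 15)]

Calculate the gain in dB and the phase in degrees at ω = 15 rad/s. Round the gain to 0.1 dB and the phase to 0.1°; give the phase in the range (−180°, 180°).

At s = jω = j15:
zero (s+995): 995 + j15 → |·| = √(995²+15²) = √990250 ≈ 995.11, ∠ = arctan(15/995) ≈ 0.86°
pole (s+3): 3 + j15 → |·| = √(3²+15²) = √234 ≈ 15.297, ∠ = arctan(15/3) ≈ 78.69°
pole (s+15): 15 + j15 → |·| = √(15²+15²) = √450 ≈ 21.213, ∠ = arctan(15/15) ≈ 45.00°
pole at origin: |s| = 15, ∠ = 90.00° (in denominator)
|H| = 10 · 995.11 / 4867.4 ≈ 2.0444
Gain = 20 log₁₀(2.0444) ≈ 6.21 dB
∠H = 0.86° − 213.69° = -212.83° ≡ 147.17° (principal value)

6.2 dB, 147.2°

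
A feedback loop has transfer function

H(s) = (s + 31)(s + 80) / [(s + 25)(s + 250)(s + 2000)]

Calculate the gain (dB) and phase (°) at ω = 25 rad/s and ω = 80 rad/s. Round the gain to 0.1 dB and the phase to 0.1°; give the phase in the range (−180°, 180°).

At s = jω = j25:
zero (s+31): 31 + j25 → |·| = √(31²+25²) = √1586 ≈ 39.825, ∠ = arctan(25/31) ≈ 38.88°
zero (s+80): 80 + j25 → |·| = √(80²+25²) = √7025 ≈ 83.815, ∠ = arctan(25/80) ≈ 17.35°
pole (s+25): 25 + j25 → |·| = √(25²+25²) = √1250 ≈ 35.355, ∠ = arctan(25/25) ≈ 45.00°
pole (s+250): 250 + j25 → |·| = √(250²+25²) = √63125 ≈ 251.25, ∠ = arctan(25/250) ≈ 5.71°
pole (s+2000): 2000 + j25 → |·| = √(2000²+25²) = √4000625 ≈ 2000.2, ∠ = arctan(25/2000) ≈ 0.72°
|H| = 1 · 3337.9 / 1.7768e+07 ≈ 0.00018786
Gain = 20 log₁₀(0.00018786) ≈ -74.52 dB
∠H = 56.23° − 51.43° = 4.80°

At s = jω = j80:
zero (s+31): 31 + j80 → |·| = √(31²+80²) = √7361 ≈ 85.796, ∠ = arctan(80/31) ≈ 68.82°
zero (s+80): 80 + j80 → |·| = √(80²+80²) = √12800 ≈ 113.14, ∠ = arctan(80/80) ≈ 45.00°
pole (s+25): 25 + j80 → |·| = √(25²+80²) = √7025 ≈ 83.815, ∠ = arctan(80/25) ≈ 72.65°
pole (s+250): 250 + j80 → |·| = √(250²+80²) = √68900 ≈ 262.49, ∠ = arctan(80/250) ≈ 17.74°
pole (s+2000): 2000 + j80 → |·| = √(2000²+80²) = √4006400 ≈ 2001.6, ∠ = arctan(80/2000) ≈ 2.29°
|H| = 1 · 9707 / 4.4036e+07 ≈ 0.00022043
Gain = 20 log₁₀(0.00022043) ≈ -73.13 dB
∠H = 113.82° − 92.68° = 21.14°

ω = 25: -74.5 dB, 4.8°; ω = 80: -73.1 dB, 21.1°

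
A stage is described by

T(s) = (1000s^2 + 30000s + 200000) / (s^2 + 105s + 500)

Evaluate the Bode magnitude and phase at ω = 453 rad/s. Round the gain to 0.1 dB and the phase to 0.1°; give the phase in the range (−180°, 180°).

59.8 dB, 9.3°

Substitute s = j453:
Numerator: 1000(j453)^2 + 30000(j453) + 200000 = -205009000 + j13590000
Denominator: (j453)^2 + 105(j453) + 500 = -204709 + j47565
|N| = √(205009000² + 13590000²) ≈ 2.0546e+08, ∠N ≈ 176.21°
|D| = √(204709² + 47565²) ≈ 2.1016e+05, ∠D ≈ 166.92°
|T| = 2.0546e+08 / 2.1016e+05 ≈ 977.64
Gain = 20 log₁₀(977.64) ≈ 59.80 dB
∠T = 176.21° − 166.92° = 9.29°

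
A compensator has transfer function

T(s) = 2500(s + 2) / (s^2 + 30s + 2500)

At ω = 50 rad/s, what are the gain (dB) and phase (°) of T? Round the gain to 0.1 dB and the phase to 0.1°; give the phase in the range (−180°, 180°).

38.4 dB, -2.3°

At s = jω = j50:
zero (s+2): 2 + j50 → |·| = √(2²+50²) = √2504 ≈ 50.04, ∠ = arctan(50/2) ≈ 87.71°
quadratic: (j50)² + 30·j50 + 2500 = 0 + j1500 → |·| ≈ 1500, ∠ ≈ 90.00°
|T| = 2500 · 50.04 / 1500 ≈ 83.4
Gain = 20 log₁₀(83.4) ≈ 38.42 dB
∠T = 87.71° − 90.00° = -2.29°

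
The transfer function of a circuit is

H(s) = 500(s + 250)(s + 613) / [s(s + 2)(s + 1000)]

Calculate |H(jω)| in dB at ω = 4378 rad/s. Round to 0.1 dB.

At s = jω = j4378:
zero (s+250): 250 + j4378 → |·| = √(250²+4378²) = √19229384 ≈ 4385.1, ∠ = arctan(4378/250) ≈ 86.73°
zero (s+613): 613 + j4378 → |·| = √(613²+4378²) = √19542653 ≈ 4420.7, ∠ = arctan(4378/613) ≈ 82.03°
pole (s+2): 2 + j4378 → |·| = √(2²+4378²) = √19166888 ≈ 4378, ∠ = arctan(4378/2) ≈ 89.97°
pole (s+1000): 1000 + j4378 → |·| = √(1000²+4378²) = √20166884 ≈ 4490.8, ∠ = arctan(4378/1000) ≈ 77.13°
pole at origin: |s| = 4378, ∠ = 90.00° (in denominator)
|H| = 500 · 1.9385e+07 / 8.6075e+10 ≈ 0.11261
Gain = 20 log₁₀(0.11261) ≈ -18.97 dB

-19.0 dB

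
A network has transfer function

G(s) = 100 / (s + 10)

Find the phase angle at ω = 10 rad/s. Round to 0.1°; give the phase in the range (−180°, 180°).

Substitute s = j10:
Numerator: 100 = 100 + j0
Denominator: (j10) + 10 = 10 + j10
|N| = √(100² + 0²) ≈ 100, ∠N ≈ 0.00°
|D| = √(10² + 10²) ≈ 14.142, ∠D ≈ 45.00°
∠G = 0.00° − 45.00° = -45.00°

-45.0°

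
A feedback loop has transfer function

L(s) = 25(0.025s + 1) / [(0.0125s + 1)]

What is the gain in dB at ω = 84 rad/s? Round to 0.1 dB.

32.1 dB

At ω = 84 rad/s:
zero (1 + j84·0.025) = 1 + j2.1 → |·| ≈ 2.3259, ∠ ≈ 64.54°
pole (1 + j84·0.0125) = 1 + j1.05 → |·| ≈ 1.45, ∠ ≈ 46.40°
|L| = 25 · 2.3259 / (1.45) ≈ 40.102
Gain = 20 log₁₀(40.102) ≈ 32.06 dB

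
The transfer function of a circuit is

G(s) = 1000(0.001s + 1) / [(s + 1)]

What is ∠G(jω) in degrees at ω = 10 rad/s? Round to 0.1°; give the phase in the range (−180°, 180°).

At ω = 10 rad/s:
zero (1 + j10·0.001) = 1 + j0.01 → |·| ≈ 1, ∠ ≈ 0.57°
pole (1 + j10·1) = 1 + j10 → |·| ≈ 10.05, ∠ ≈ 84.29°
∠G = (0.57°) − (84.29°) = -83.72°

-83.7°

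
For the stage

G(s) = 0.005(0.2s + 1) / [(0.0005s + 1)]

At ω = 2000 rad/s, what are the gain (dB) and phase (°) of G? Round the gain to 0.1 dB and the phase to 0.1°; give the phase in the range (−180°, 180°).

3.0 dB, 44.9°

At ω = 2000 rad/s:
zero (1 + j2000·0.2) = 1 + j400 → |·| ≈ 400, ∠ ≈ 89.86°
pole (1 + j2000·0.0005) = 1 + j1 → |·| ≈ 1.4142, ∠ ≈ 45.00°
|G| = 0.005 · 400 / (1.4142) ≈ 1.4142
Gain = 20 log₁₀(1.4142) ≈ 3.01 dB
∠G = (89.86°) − (45.00°) = 44.86°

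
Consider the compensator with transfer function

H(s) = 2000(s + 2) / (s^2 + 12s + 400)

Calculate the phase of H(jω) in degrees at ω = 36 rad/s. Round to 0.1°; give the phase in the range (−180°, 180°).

At s = jω = j36:
zero (s+2): 2 + j36 → |·| = √(2²+36²) = √1300 ≈ 36.056, ∠ = arctan(36/2) ≈ 86.82°
quadratic: (j36)² + 12·j36 + 400 = -896 + j432 → |·| ≈ 994.71, ∠ ≈ 154.26°
∠H = 86.82° − 154.26° = -67.44°

-67.4°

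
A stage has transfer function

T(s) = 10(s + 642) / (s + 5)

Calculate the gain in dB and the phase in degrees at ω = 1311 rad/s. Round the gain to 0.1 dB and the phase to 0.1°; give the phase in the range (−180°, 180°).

20.9 dB, -25.9°

At s = jω = j1311:
zero (s+642): 642 + j1311 → |·| = √(642²+1311²) = √2130885 ≈ 1459.8, ∠ = arctan(1311/642) ≈ 63.91°
pole (s+5): 5 + j1311 → |·| = √(5²+1311²) = √1718746 ≈ 1311, ∠ = arctan(1311/5) ≈ 89.78°
|T| = 10 · 1459.8 / 1311 ≈ 11.135
Gain = 20 log₁₀(11.135) ≈ 20.93 dB
∠T = 63.91° − 89.78° = -25.87°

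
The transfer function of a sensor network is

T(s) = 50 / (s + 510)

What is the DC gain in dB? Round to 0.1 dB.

-20.2 dB

T(0) = 50 / 510 ≈ 0.098039
20 log₁₀(0.098039) ≈ -20.17 dB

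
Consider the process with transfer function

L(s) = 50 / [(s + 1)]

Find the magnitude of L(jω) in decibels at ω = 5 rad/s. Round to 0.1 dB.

19.8 dB

At ω = 5 rad/s:
pole (1 + j5·1) = 1 + j5 → |·| ≈ 5.099, ∠ ≈ 78.69°
|L| = 50 · 1 / (5.099) ≈ 9.8058
Gain = 20 log₁₀(9.8058) ≈ 19.83 dB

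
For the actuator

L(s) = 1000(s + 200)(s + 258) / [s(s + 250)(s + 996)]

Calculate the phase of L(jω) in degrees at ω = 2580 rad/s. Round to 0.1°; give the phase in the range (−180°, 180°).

-73.5°

At s = jω = j2580:
zero (s+200): 200 + j2580 → |·| = √(200²+2580²) = √6696400 ≈ 2587.7, ∠ = arctan(2580/200) ≈ 85.57°
zero (s+258): 258 + j2580 → |·| = √(258²+2580²) = √6722964 ≈ 2592.9, ∠ = arctan(2580/258) ≈ 84.29°
pole (s+250): 250 + j2580 → |·| = √(250²+2580²) = √6718900 ≈ 2592.1, ∠ = arctan(2580/250) ≈ 84.47°
pole (s+996): 996 + j2580 → |·| = √(996²+2580²) = √7648416 ≈ 2765.6, ∠ = arctan(2580/996) ≈ 68.89°
pole at origin: |s| = 2580, ∠ = 90.00° (in denominator)
∠L = 169.86° − 243.36° = -73.50°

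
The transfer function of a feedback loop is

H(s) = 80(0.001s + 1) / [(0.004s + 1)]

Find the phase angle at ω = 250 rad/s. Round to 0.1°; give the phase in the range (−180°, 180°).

-31.0°

At ω = 250 rad/s:
zero (1 + j250·0.001) = 1 + j0.25 → |·| ≈ 1.0308, ∠ ≈ 14.04°
pole (1 + j250·0.004) = 1 + j1 → |·| ≈ 1.4142, ∠ ≈ 45.00°
∠H = (14.04°) − (45.00°) = -30.96°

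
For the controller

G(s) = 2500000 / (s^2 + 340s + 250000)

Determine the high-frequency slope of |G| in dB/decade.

Each pole contributes −20 dB/decade at high frequency; each zero contributes +20 dB/decade.
Net: 0 zero(s) − 2 pole(s) → -40 dB/decade.

-40 dB/decade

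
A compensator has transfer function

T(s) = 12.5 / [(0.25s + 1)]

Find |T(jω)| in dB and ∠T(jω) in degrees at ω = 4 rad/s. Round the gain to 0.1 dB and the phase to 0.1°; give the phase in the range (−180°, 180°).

18.9 dB, -45.0°

At ω = 4 rad/s:
pole (1 + j4·0.25) = 1 + j1 → |·| ≈ 1.4142, ∠ ≈ 45.00°
|T| = 12.5 · 1 / (1.4142) ≈ 8.8389
Gain = 20 log₁₀(8.8389) ≈ 18.93 dB
∠T = (0°) − (45.00°) = -45.00°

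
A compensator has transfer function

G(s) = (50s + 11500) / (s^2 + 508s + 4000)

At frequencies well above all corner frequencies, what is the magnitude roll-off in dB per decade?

-20 dB/decade

Each pole contributes −20 dB/decade at high frequency; each zero contributes +20 dB/decade.
Net: 1 zero(s) − 2 pole(s) → -20 dB/decade.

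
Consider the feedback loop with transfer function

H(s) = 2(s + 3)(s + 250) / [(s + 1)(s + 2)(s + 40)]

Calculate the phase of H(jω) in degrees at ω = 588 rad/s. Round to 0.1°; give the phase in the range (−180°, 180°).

-109.1°

At s = jω = j588:
zero (s+3): 3 + j588 → |·| = √(3²+588²) = √345753 ≈ 588.01, ∠ = arctan(588/3) ≈ 89.71°
zero (s+250): 250 + j588 → |·| = √(250²+588²) = √408244 ≈ 638.94, ∠ = arctan(588/250) ≈ 66.97°
pole (s+1): 1 + j588 → |·| = √(1²+588²) = √345745 ≈ 588, ∠ = arctan(588/1) ≈ 89.90°
pole (s+2): 2 + j588 → |·| = √(2²+588²) = √345748 ≈ 588, ∠ = arctan(588/2) ≈ 89.81°
pole (s+40): 40 + j588 → |·| = √(40²+588²) = √347344 ≈ 589.36, ∠ = arctan(588/40) ≈ 86.11°
∠H = 156.68° − 265.82° = -109.14°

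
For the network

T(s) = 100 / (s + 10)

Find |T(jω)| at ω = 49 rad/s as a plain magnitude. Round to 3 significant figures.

At s = jω = j49:
pole (s+10): 10 + j49 → |·| = √(10²+49²) = √2501 ≈ 50.01, ∠ = arctan(49/10) ≈ 78.47°
|T| = 100 / 50.01 ≈ 1.9996

2.00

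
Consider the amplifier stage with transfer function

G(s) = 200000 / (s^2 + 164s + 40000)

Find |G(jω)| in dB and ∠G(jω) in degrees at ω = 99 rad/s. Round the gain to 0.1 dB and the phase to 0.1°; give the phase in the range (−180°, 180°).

At s = jω = j99:
quadratic: (j99)² + 164·j99 + 40000 = 30199 + j16236 → |·| ≈ 34287, ∠ ≈ 28.26°
|G| = 200000 / 34287 ≈ 5.8331
Gain = 20 log₁₀(5.8331) ≈ 15.32 dB
∠G = 0.00° − 28.26° = -28.26°

15.3 dB, -28.3°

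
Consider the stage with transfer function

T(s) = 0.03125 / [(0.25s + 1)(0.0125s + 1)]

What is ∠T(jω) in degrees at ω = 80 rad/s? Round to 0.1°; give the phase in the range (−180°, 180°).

At ω = 80 rad/s:
pole (1 + j80·0.25) = 1 + j20 → |·| ≈ 20.025, ∠ ≈ 87.14°
pole (1 + j80·0.0125) = 1 + j1 → |·| ≈ 1.4142, ∠ ≈ 45.00°
∠T = (0°) − (87.14° + 45.00°) = -132.14°

-132.1°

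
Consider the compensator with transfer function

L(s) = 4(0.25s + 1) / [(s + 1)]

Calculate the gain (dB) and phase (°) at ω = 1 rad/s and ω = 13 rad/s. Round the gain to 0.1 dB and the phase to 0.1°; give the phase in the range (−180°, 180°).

ω = 1: 9.3 dB, -31.0°; ω = 13: 0.4 dB, -12.7°

At ω = 1 rad/s:
zero (1 + j1·0.25) = 1 + j0.25 → |·| ≈ 1.0308, ∠ ≈ 14.04°
pole (1 + j1·1) = 1 + j1 → |·| ≈ 1.4142, ∠ ≈ 45.00°
|L| = 4 · 1.0308 / (1.4142) ≈ 2.9156
Gain = 20 log₁₀(2.9156) ≈ 9.29 dB
∠L = (14.04°) − (45.00°) = -30.96°

At ω = 13 rad/s:
zero (1 + j13·0.25) = 1 + j3.25 → |·| ≈ 3.4004, ∠ ≈ 72.90°
pole (1 + j13·1) = 1 + j13 → |·| ≈ 13.038, ∠ ≈ 85.60°
|L| = 4 · 3.4004 / (13.038) ≈ 1.0432
Gain = 20 log₁₀(1.0432) ≈ 0.37 dB
∠L = (72.90°) − (85.60°) = -12.70°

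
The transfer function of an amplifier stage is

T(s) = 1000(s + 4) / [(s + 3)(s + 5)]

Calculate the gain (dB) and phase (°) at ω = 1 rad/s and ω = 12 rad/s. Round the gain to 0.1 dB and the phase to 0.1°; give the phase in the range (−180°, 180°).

ω = 1: 48.2 dB, -15.7°; ω = 12: 37.9 dB, -71.8°

At s = jω = j1:
zero (s+4): 4 + j1 → |·| = √(4²+1²) = √17 ≈ 4.1231, ∠ = arctan(1/4) ≈ 14.04°
pole (s+3): 3 + j1 → |·| = √(3²+1²) = √10 ≈ 3.1623, ∠ = arctan(1/3) ≈ 18.43°
pole (s+5): 5 + j1 → |·| = √(5²+1²) = √26 ≈ 5.099, ∠ = arctan(1/5) ≈ 11.31°
|T| = 1000 · 4.1231 / 16.125 ≈ 255.7
Gain = 20 log₁₀(255.7) ≈ 48.15 dB
∠T = 14.04° − 29.74° = -15.70°

At s = jω = j12:
zero (s+4): 4 + j12 → |·| = √(4²+12²) = √160 ≈ 12.649, ∠ = arctan(12/4) ≈ 71.57°
pole (s+3): 3 + j12 → |·| = √(3²+12²) = √153 ≈ 12.369, ∠ = arctan(12/3) ≈ 75.96°
pole (s+5): 5 + j12 → |·| = √(5²+12²) = √169 ≈ 13, ∠ = arctan(12/5) ≈ 67.38°
|T| = 1000 · 12.649 / 160.8 ≈ 78.663
Gain = 20 log₁₀(78.663) ≈ 37.92 dB
∠T = 71.57° − 143.34° = -71.77°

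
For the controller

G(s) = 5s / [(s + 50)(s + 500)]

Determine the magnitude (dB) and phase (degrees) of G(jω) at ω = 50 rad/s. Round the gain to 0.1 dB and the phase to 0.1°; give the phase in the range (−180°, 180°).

-43.1 dB, 39.3°

At s = jω = j50:
zero at origin: s = j50 → |·| = 50, ∠ = 90.00°
pole (s+50): 50 + j50 → |·| = √(50²+50²) = √5000 ≈ 70.711, ∠ = arctan(50/50) ≈ 45.00°
pole (s+500): 500 + j50 → |·| = √(500²+50²) = √252500 ≈ 502.49, ∠ = arctan(50/500) ≈ 5.71°
|G| = 5 · 50 / 35532 ≈ 0.0070359
Gain = 20 log₁₀(0.0070359) ≈ -43.05 dB
∠G = 90.00° − 50.71° = 39.29°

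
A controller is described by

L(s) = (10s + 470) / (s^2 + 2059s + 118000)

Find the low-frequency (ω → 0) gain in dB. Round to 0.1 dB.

L(0) = 470 / 118000 ≈ 0.0039831
20 log₁₀(0.0039831) ≈ -48.00 dB

-48.0 dB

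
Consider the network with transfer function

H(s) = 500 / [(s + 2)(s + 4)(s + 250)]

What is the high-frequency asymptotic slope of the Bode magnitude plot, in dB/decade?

Each pole contributes −20 dB/decade at high frequency; each zero contributes +20 dB/decade.
Net: 0 zero(s) − 3 pole(s) → -60 dB/decade.

-60 dB/decade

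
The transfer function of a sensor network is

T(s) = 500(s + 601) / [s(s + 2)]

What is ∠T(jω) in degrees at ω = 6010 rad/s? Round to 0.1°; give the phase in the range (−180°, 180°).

-95.7°

At s = jω = j6010:
zero (s+601): 601 + j6010 → |·| = √(601²+6010²) = √36481301 ≈ 6040, ∠ = arctan(6010/601) ≈ 84.29°
pole (s+2): 2 + j6010 → |·| = √(2²+6010²) = √36120104 ≈ 6010, ∠ = arctan(6010/2) ≈ 89.98°
pole at origin: |s| = 6010, ∠ = 90.00° (in denominator)
∠T = 84.29° − 179.98° = -95.69°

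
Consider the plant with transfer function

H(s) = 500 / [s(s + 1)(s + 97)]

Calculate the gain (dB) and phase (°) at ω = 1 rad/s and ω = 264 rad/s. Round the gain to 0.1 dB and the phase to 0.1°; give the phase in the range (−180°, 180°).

ω = 1: 11.2 dB, -135.6°; ω = 264: -91.9 dB, 110.4°

At s = jω = j1:
pole (s+1): 1 + j1 → |·| = √(1²+1²) = √2 ≈ 1.4142, ∠ = arctan(1/1) ≈ 45.00°
pole (s+97): 97 + j1 → |·| = √(97²+1²) = √9410 ≈ 97.005, ∠ = arctan(1/97) ≈ 0.59°
pole at origin: |s| = 1, ∠ = 90.00° (in denominator)
|H| = 500 / 137.18 ≈ 3.6448
Gain = 20 log₁₀(3.6448) ≈ 11.23 dB
∠H = 0.00° − 135.59° = -135.59°

At s = jω = j264:
pole (s+1): 1 + j264 → |·| = √(1²+264²) = √69697 ≈ 264, ∠ = arctan(264/1) ≈ 89.78°
pole (s+97): 97 + j264 → |·| = √(97²+264²) = √79105 ≈ 281.26, ∠ = arctan(264/97) ≈ 69.83°
pole at origin: |s| = 264, ∠ = 90.00° (in denominator)
|H| = 500 / 1.9603e+07 ≈ 2.5506e-05
Gain = 20 log₁₀(2.5506e-05) ≈ -91.87 dB
∠H = 0.00° − 249.61° = -249.61° ≡ 110.39° (principal value)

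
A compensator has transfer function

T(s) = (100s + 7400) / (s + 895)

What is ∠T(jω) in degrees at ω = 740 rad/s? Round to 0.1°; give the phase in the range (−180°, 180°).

44.7°

Substitute s = j740:
Numerator: 100(j740) + 7400 = 7400 + j74000
Denominator: (j740) + 895 = 895 + j740
|N| = √(7400² + 74000²) ≈ 74369, ∠N ≈ 84.29°
|D| = √(895² + 740²) ≈ 1161.3, ∠D ≈ 39.58°
∠T = 84.29° − 39.58° = 44.71°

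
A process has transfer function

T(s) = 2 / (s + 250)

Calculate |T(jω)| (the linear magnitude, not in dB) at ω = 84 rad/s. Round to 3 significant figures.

Substitute s = j84:
Numerator: 2 = 2 + j0
Denominator: (j84) + 250 = 250 + j84
|N| = √(2² + 0²) ≈ 2, ∠N ≈ 0.00°
|D| = √(250² + 84²) ≈ 263.73, ∠D ≈ 18.57°
|T| = 2 / 263.73 ≈ 0.0075835

0.00758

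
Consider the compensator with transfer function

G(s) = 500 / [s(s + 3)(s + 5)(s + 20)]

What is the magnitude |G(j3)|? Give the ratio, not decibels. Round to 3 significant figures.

0.333

At s = jω = j3:
pole (s+3): 3 + j3 → |·| = √(3²+3²) = √18 ≈ 4.2426, ∠ = arctan(3/3) ≈ 45.00°
pole (s+5): 5 + j3 → |·| = √(5²+3²) = √34 ≈ 5.831, ∠ = arctan(3/5) ≈ 30.96°
pole (s+20): 20 + j3 → |·| = √(20²+3²) = √409 ≈ 20.224, ∠ = arctan(3/20) ≈ 8.53°
pole at origin: |s| = 3, ∠ = 90.00° (in denominator)
|G| = 500 / 1500.9 ≈ 0.33313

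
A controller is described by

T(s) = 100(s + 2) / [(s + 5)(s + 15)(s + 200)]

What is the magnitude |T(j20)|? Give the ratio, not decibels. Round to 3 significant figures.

At s = jω = j20:
zero (s+2): 2 + j20 → |·| = √(2²+20²) = √404 ≈ 20.1, ∠ = arctan(20/2) ≈ 84.29°
pole (s+5): 5 + j20 → |·| = √(5²+20²) = √425 ≈ 20.616, ∠ = arctan(20/5) ≈ 75.96°
pole (s+15): 15 + j20 → |·| = √(15²+20²) = √625 ≈ 25, ∠ = arctan(20/15) ≈ 53.13°
pole (s+200): 200 + j20 → |·| = √(200²+20²) = √40400 ≈ 201, ∠ = arctan(20/200) ≈ 5.71°
|T| = 100 · 20.1 / 1.036e+05 ≈ 0.019402

0.0194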